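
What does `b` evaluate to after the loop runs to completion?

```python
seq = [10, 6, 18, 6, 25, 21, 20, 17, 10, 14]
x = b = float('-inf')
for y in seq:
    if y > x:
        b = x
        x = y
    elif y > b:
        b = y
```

Let's trace through this code step by step.

Initialize: seq = [10, 6, 18, 6, 25, 21, 20, 17, 10, 14]
Initialize: x = -inf
Initialize: b = -inf
Entering loop: for y in seq:
After iteration 1: y = 10, x = 10, b = -inf
After iteration 2: y = 6, x = 10, b = 6
After iteration 3: y = 18, x = 18, b = 10
After iteration 4: y = 6, x = 18, b = 10
After iteration 5: y = 25, x = 25, b = 18
After iteration 6: y = 21, x = 25, b = 21
After iteration 7: y = 20, x = 25, b = 21
After iteration 8: y = 17, x = 25, b = 21
After iteration 9: y = 10, x = 25, b = 21
After iteration 10: y = 14, x = 25, b = 21
Loop ends.

Final answer: 21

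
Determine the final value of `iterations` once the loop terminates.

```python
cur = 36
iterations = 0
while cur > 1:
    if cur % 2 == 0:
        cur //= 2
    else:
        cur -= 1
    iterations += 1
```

Let's trace through this code step by step.

Initialize: cur = 36
Initialize: iterations = 0
Entering loop: while cur > 1:
After iteration 1: cur = 18, iterations = 1
After iteration 2: cur = 9, iterations = 2
After iteration 3: cur = 8, iterations = 3
After iteration 4: cur = 4, iterations = 4
After iteration 5: cur = 2, iterations = 5
After iteration 6: cur = 1, iterations = 6
Loop ends.

Final answer: 6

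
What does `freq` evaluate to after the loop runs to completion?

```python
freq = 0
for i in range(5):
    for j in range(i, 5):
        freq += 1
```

Let's trace through this code step by step.

Initialize: freq = 0
Entering loop: for i in range(5):
After iteration 1: i = 0, freq = 5
After iteration 2: i = 1, freq = 9
After iteration 3: i = 2, freq = 12
After iteration 4: i = 3, freq = 14
After iteration 5: i = 4, freq = 15
Loop ends.

Final answer: 15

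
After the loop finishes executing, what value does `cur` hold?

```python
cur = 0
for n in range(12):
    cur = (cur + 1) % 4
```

Let's trace through this code step by step.

Initialize: cur = 0
Entering loop: for n in range(12):
After iteration 1: n = 0, cur = 1
After iteration 2: n = 1, cur = 2
After iteration 3: n = 2, cur = 3
After iteration 4: n = 3, cur = 0
After iteration 5: n = 4, cur = 1
After iteration 6: n = 5, cur = 2
After iteration 7: n = 6, cur = 3
After iteration 8: n = 7, cur = 0
After iteration 9: n = 8, cur = 1
After iteration 10: n = 9, cur = 2
After iteration 11: n = 10, cur = 3
After iteration 12: n = 11, cur = 0
Loop ends.

Final answer: 0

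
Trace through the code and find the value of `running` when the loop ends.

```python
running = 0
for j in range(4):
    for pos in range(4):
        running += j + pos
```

Let's trace through this code step by step.

Initialize: running = 0
Entering loop: for j in range(4):
After iteration 1: j = 0, running = 6
After iteration 2: j = 1, running = 16
After iteration 3: j = 2, running = 30
After iteration 4: j = 3, running = 48
Loop ends.

Final answer: 48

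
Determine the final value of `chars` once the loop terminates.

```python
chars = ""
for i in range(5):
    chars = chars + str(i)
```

Let's trace through this code step by step.

Initialize: chars = ''
Entering loop: for i in range(5):
After iteration 1: i = 0, chars = '0'
After iteration 2: i = 1, chars = '01'
After iteration 3: i = 2, chars = '012'
After iteration 4: i = 3, chars = '0123'
After iteration 5: i = 4, chars = '01234'
Loop ends.

Final answer: '01234'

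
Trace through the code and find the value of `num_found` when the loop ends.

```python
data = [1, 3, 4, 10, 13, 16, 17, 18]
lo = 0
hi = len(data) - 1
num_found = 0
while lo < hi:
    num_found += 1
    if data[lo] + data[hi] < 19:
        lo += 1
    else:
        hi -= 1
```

Let's trace through this code step by step.

Initialize: data = [1, 3, 4, 10, 13, 16, 17, 18]
Initialize: lo = 0
Initialize: hi = 7
Initialize: num_found = 0
Entering loop: while lo < hi:
After iteration 1: lo = 0, hi = 6, num_found = 1
After iteration 2: lo = 1, hi = 6, num_found = 2
After iteration 3: lo = 1, hi = 5, num_found = 3
After iteration 4: lo = 1, hi = 4, num_found = 4
After iteration 5: lo = 2, hi = 4, num_found = 5
After iteration 6: lo = 3, hi = 4, num_found = 6
After iteration 7: lo = 3, hi = 3, num_found = 7
Loop ends.

Final answer: 7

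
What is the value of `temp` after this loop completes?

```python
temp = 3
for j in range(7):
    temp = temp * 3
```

Let's trace through this code step by step.

Initialize: temp = 3
Entering loop: for j in range(7):
After iteration 1: j = 0, temp = 9
After iteration 2: j = 1, temp = 27
After iteration 3: j = 2, temp = 81
After iteration 4: j = 3, temp = 243
After iteration 5: j = 4, temp = 729
After iteration 6: j = 5, temp = 2187
After iteration 7: j = 6, temp = 6561
Loop ends.

Final answer: 6561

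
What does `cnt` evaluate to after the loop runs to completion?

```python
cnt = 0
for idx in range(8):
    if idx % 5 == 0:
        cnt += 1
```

Let's trace through this code step by step.

Initialize: cnt = 0
Entering loop: for idx in range(8):
After iteration 1: idx = 0, cnt = 1
After iteration 2: idx = 1, cnt = 1
After iteration 3: idx = 2, cnt = 1
After iteration 4: idx = 3, cnt = 1
After iteration 5: idx = 4, cnt = 1
After iteration 6: idx = 5, cnt = 2
After iteration 7: idx = 6, cnt = 2
After iteration 8: idx = 7, cnt = 2
Loop ends.

Final answer: 2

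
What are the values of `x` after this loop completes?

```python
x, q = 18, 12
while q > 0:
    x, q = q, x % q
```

Let's trace through this code step by step.

Initialize: x = 18
Initialize: q = 12
Entering loop: while q > 0:
After iteration 1: x = 12, q = 6
After iteration 2: x = 6, q = 0
Loop ends.

Final answer: 6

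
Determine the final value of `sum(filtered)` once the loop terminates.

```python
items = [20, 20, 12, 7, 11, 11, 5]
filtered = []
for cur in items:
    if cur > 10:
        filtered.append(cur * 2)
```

Let's trace through this code step by step.

Initialize: items = [20, 20, 12, 7, 11, 11, 5]
Initialize: filtered = []
Entering loop: for cur in items:
After iteration 1: cur = 20, filtered = [40]
After iteration 2: cur = 20, filtered = [40, 40]
After iteration 3: cur = 12, filtered = [40, 40, 24]
After iteration 4: cur = 7, filtered = [40, 40, 24]
After iteration 5: cur = 11, filtered = [40, 40, 24, 22]
After iteration 6: cur = 11, filtered = [40, 40, 24, 22, 22]
After iteration 7: cur = 5, filtered = [40, 40, 24, 22, 22]
Loop ends.
sum(filtered) = 148

Final answer: 148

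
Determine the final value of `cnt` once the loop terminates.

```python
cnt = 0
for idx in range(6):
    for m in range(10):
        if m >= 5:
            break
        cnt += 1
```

Let's trace through this code step by step.

Initialize: cnt = 0
Entering loop: for idx in range(6):
After iteration 1: idx = 0, cnt = 5
After iteration 2: idx = 1, cnt = 10
After iteration 3: idx = 2, cnt = 15
After iteration 4: idx = 3, cnt = 20
After iteration 5: idx = 4, cnt = 25
After iteration 6: idx = 5, cnt = 30
Loop ends.

Final answer: 30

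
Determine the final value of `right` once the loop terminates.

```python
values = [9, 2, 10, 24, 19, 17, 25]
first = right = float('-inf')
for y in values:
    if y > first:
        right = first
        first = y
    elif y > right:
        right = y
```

Let's trace through this code step by step.

Initialize: values = [9, 2, 10, 24, 19, 17, 25]
Initialize: first = -inf
Initialize: right = -inf
Entering loop: for y in values:
After iteration 1: y = 9, first = 9, right = -inf
After iteration 2: y = 2, first = 9, right = 2
After iteration 3: y = 10, first = 10, right = 9
After iteration 4: y = 24, first = 24, right = 10
After iteration 5: y = 19, first = 24, right = 19
After iteration 6: y = 17, first = 24, right = 19
After iteration 7: y = 25, first = 25, right = 24
Loop ends.

Final answer: 24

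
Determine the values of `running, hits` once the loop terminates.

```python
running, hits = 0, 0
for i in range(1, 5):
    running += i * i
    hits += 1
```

Let's trace through this code step by step.

Initialize: running = 0
Initialize: hits = 0
Entering loop: for i in range(1, 5):
After iteration 1: i = 1, running = 1, hits = 1
After iteration 2: i = 2, running = 5, hits = 2
After iteration 3: i = 3, running = 14, hits = 3
After iteration 4: i = 4, running = 30, hits = 4
Loop ends.

Final answer: 30, 4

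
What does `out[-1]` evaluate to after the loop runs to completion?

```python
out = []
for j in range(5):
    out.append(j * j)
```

Let's trace through this code step by step.

Initialize: out = []
Entering loop: for j in range(5):
After iteration 1: j = 0, out = [0]
After iteration 2: j = 1, out = [0, 1]
After iteration 3: j = 2, out = [0, 1, 4]
After iteration 4: j = 3, out = [0, 1, 4, 9]
After iteration 5: j = 4, out = [0, 1, 4, 9, 16]
Loop ends.
out[-1] = 16

Final answer: 16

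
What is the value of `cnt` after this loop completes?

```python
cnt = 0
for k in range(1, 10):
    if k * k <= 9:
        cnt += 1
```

Let's trace through this code step by step.

Initialize: cnt = 0
Entering loop: for k in range(1, 10):
After iteration 1: k = 1, cnt = 1
After iteration 2: k = 2, cnt = 2
After iteration 3: k = 3, cnt = 3
After iteration 4: k = 4, cnt = 3
After iteration 5: k = 5, cnt = 3
After iteration 6: k = 6, cnt = 3
After iteration 7: k = 7, cnt = 3
After iteration 8: k = 8, cnt = 3
After iteration 9: k = 9, cnt = 3
Loop ends.

Final answer: 3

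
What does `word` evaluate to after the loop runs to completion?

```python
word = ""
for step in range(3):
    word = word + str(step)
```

Let's trace through this code step by step.

Initialize: word = ''
Entering loop: for step in range(3):
After iteration 1: step = 0, word = '0'
After iteration 2: step = 1, word = '01'
After iteration 3: step = 2, word = '012'
Loop ends.

Final answer: '012'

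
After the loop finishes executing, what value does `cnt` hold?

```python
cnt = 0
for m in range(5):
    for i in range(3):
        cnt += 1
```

Let's trace through this code step by step.

Initialize: cnt = 0
Entering loop: for m in range(5):
After iteration 1: m = 0, cnt = 3
After iteration 2: m = 1, cnt = 6
After iteration 3: m = 2, cnt = 9
After iteration 4: m = 3, cnt = 12
After iteration 5: m = 4, cnt = 15
Loop ends.

Final answer: 15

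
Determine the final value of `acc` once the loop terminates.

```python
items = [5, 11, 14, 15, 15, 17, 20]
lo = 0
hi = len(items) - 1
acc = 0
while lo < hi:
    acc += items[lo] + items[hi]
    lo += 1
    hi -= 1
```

Let's trace through this code step by step.

Initialize: items = [5, 11, 14, 15, 15, 17, 20]
Initialize: lo = 0
Initialize: hi = 6
Initialize: acc = 0
Entering loop: while lo < hi:
After iteration 1: lo = 1, hi = 5, acc = 25
After iteration 2: lo = 2, hi = 4, acc = 53
After iteration 3: lo = 3, hi = 3, acc = 82
Loop ends.

Final answer: 82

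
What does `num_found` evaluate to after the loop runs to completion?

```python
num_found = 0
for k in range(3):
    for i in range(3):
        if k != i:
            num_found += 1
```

Let's trace through this code step by step.

Initialize: num_found = 0
Entering loop: for k in range(3):
After iteration 1: k = 0, num_found = 2
After iteration 2: k = 1, num_found = 4
After iteration 3: k = 2, num_found = 6
Loop ends.

Final answer: 6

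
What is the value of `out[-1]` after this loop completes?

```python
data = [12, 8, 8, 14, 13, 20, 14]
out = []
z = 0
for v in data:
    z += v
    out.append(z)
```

Let's trace through this code step by step.

Initialize: data = [12, 8, 8, 14, 13, 20, 14]
Initialize: out = []
Initialize: z = 0
Entering loop: for v in data:
After iteration 1: v = 12, out = [12], z = 12
After iteration 2: v = 8, out = [12, 20], z = 20
After iteration 3: v = 8, out = [12, 20, 28], z = 28
After iteration 4: v = 14, out = [12, 20, 28, 42], z = 42
After iteration 5: v = 13, out = [12, 20, 28, 42, 55], z = 55
After iteration 6: v = 20, out = [12, 20, 28, 42, 55, 75], z = 75
After iteration 7: v = 14, out = [12, 20, 28, 42, 55, 75, 89], z = 89
Loop ends.
out[-1] = 89

Final answer: 89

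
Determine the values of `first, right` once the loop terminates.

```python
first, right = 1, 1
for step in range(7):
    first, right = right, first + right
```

Let's trace through this code step by step.

Initialize: first = 1
Initialize: right = 1
Entering loop: for step in range(7):
After iteration 1: step = 0, first = 1, right = 2
After iteration 2: step = 1, first = 2, right = 3
After iteration 3: step = 2, first = 3, right = 5
After iteration 4: step = 3, first = 5, right = 8
After iteration 5: step = 4, first = 8, right = 13
After iteration 6: step = 5, first = 13, right = 21
After iteration 7: step = 6, first = 21, right = 34
Loop ends.

Final answer: 21, 34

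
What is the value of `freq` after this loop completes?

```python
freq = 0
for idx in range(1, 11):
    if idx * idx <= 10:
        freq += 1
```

Let's trace through this code step by step.

Initialize: freq = 0
Entering loop: for idx in range(1, 11):
After iteration 1: idx = 1, freq = 1
After iteration 2: idx = 2, freq = 2
After iteration 3: idx = 3, freq = 3
After iteration 4: idx = 4, freq = 3
After iteration 5: idx = 5, freq = 3
After iteration 6: idx = 6, freq = 3
After iteration 7: idx = 7, freq = 3
After iteration 8: idx = 8, freq = 3
After iteration 9: idx = 9, freq = 3
After iteration 10: idx = 10, freq = 3
Loop ends.

Final answer: 3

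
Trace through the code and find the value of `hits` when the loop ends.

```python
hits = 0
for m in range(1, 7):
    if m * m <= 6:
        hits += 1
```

Let's trace through this code step by step.

Initialize: hits = 0
Entering loop: for m in range(1, 7):
After iteration 1: m = 1, hits = 1
After iteration 2: m = 2, hits = 2
After iteration 3: m = 3, hits = 2
After iteration 4: m = 4, hits = 2
After iteration 5: m = 5, hits = 2
After iteration 6: m = 6, hits = 2
Loop ends.

Final answer: 2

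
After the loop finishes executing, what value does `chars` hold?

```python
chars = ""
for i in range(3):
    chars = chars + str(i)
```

Let's trace through this code step by step.

Initialize: chars = ''
Entering loop: for i in range(3):
After iteration 1: i = 0, chars = '0'
After iteration 2: i = 1, chars = '01'
After iteration 3: i = 2, chars = '012'
Loop ends.

Final answer: '012'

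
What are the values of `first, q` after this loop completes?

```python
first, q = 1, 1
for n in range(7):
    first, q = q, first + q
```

Let's trace through this code step by step.

Initialize: first = 1
Initialize: q = 1
Entering loop: for n in range(7):
After iteration 1: n = 0, first = 1, q = 2
After iteration 2: n = 1, first = 2, q = 3
After iteration 3: n = 2, first = 3, q = 5
After iteration 4: n = 3, first = 5, q = 8
After iteration 5: n = 4, first = 8, q = 13
After iteration 6: n = 5, first = 13, q = 21
After iteration 7: n = 6, first = 21, q = 34
Loop ends.

Final answer: 21, 34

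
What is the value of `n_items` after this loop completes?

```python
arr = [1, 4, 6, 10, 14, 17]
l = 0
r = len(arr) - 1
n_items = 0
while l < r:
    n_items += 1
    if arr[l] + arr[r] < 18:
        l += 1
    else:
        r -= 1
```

Let's trace through this code step by step.

Initialize: arr = [1, 4, 6, 10, 14, 17]
Initialize: l = 0
Initialize: r = 5
Initialize: n_items = 0
Entering loop: while l < r:
After iteration 1: l = 0, r = 4, n_items = 1
After iteration 2: l = 1, r = 4, n_items = 2
After iteration 3: l = 1, r = 3, n_items = 3
After iteration 4: l = 2, r = 3, n_items = 4
After iteration 5: l = 3, r = 3, n_items = 5
Loop ends.

Final answer: 5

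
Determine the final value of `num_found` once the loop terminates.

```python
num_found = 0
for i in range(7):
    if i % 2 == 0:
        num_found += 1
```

Let's trace through this code step by step.

Initialize: num_found = 0
Entering loop: for i in range(7):
After iteration 1: i = 0, num_found = 1
After iteration 2: i = 1, num_found = 1
After iteration 3: i = 2, num_found = 2
After iteration 4: i = 3, num_found = 2
After iteration 5: i = 4, num_found = 3
After iteration 6: i = 5, num_found = 3
After iteration 7: i = 6, num_found = 4
Loop ends.

Final answer: 4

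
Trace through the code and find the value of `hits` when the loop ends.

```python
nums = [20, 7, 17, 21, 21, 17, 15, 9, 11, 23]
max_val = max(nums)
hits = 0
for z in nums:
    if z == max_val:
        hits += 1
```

Let's trace through this code step by step.

Initialize: nums = [20, 7, 17, 21, 21, 17, 15, 9, 11, 23]
Initialize: max_val = 23
Initialize: hits = 0
Entering loop: for z in nums:
After iteration 1: z = 20, hits = 0
After iteration 2: z = 7, hits = 0
After iteration 3: z = 17, hits = 0
After iteration 4: z = 21, hits = 0
After iteration 5: z = 21, hits = 0
After iteration 6: z = 17, hits = 0
After iteration 7: z = 15, hits = 0
After iteration 8: z = 9, hits = 0
After iteration 9: z = 11, hits = 0
After iteration 10: z = 23, hits = 1
Loop ends.

Final answer: 1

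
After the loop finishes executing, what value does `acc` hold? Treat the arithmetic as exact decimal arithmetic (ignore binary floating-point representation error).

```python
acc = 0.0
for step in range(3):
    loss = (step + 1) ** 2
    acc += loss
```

Let's trace through this code step by step.

Initialize: acc = 0.0
Entering loop: for step in range(3):
After iteration 1: step = 0, acc = 1.0, loss = 1
After iteration 2: step = 1, acc = 5.0, loss = 4
After iteration 3: step = 2, acc = 14.0, loss = 9
Loop ends.

Final answer: 14.0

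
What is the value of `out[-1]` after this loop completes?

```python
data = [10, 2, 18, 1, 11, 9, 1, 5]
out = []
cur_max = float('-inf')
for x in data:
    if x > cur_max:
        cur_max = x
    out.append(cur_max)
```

Let's trace through this code step by step.

Initialize: data = [10, 2, 18, 1, 11, 9, 1, 5]
Initialize: out = []
Initialize: cur_max = -inf
Entering loop: for x in data:
After iteration 1: x = 10, out = [10], cur_max = 10
After iteration 2: x = 2, out = [10, 10], cur_max = 10
After iteration 3: x = 18, out = [10, 10, 18], cur_max = 18
After iteration 4: x = 1, out = [10, 10, 18, 18], cur_max = 18
After iteration 5: x = 11, out = [10, 10, 18, 18, 18], cur_max = 18
After iteration 6: x = 9, out = [10, 10, 18, 18, 18, 18], cur_max = 18
After iteration 7: x = 1, out = [10, 10, 18, 18, 18, 18, 18], cur_max = 18
After iteration 8: x = 5, out = [10, 10, 18, 18, 18, 18, 18, 18], cur_max = 18
Loop ends.
out[-1] = 18

Final answer: 18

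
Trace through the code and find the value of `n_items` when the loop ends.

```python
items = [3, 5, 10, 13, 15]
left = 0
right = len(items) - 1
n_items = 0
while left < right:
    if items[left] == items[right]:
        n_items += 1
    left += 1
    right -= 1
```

Let's trace through this code step by step.

Initialize: items = [3, 5, 10, 13, 15]
Initialize: left = 0
Initialize: right = 4
Initialize: n_items = 0
Entering loop: while left < right:
After iteration 1: left = 1, right = 3, n_items = 0
After iteration 2: left = 2, right = 2, n_items = 0
Loop ends.

Final answer: 0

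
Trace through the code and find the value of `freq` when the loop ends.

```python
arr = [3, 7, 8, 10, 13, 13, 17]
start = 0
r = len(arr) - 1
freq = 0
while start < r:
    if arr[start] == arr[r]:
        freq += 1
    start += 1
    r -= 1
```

Let's trace through this code step by step.

Initialize: arr = [3, 7, 8, 10, 13, 13, 17]
Initialize: start = 0
Initialize: r = 6
Initialize: freq = 0
Entering loop: while start < r:
After iteration 1: start = 1, r = 5, freq = 0
After iteration 2: start = 2, r = 4, freq = 0
After iteration 3: start = 3, r = 3, freq = 0
Loop ends.

Final answer: 0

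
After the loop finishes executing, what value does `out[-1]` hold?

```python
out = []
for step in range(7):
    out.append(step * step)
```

Let's trace through this code step by step.

Initialize: out = []
Entering loop: for step in range(7):
After iteration 1: step = 0, out = [0]
After iteration 2: step = 1, out = [0, 1]
After iteration 3: step = 2, out = [0, 1, 4]
After iteration 4: step = 3, out = [0, 1, 4, 9]
After iteration 5: step = 4, out = [0, 1, 4, 9, 16]
After iteration 6: step = 5, out = [0, 1, 4, 9, 16, 25]
After iteration 7: step = 6, out = [0, 1, 4, 9, 16, 25, 36]
Loop ends.
out[-1] = 36

Final answer: 36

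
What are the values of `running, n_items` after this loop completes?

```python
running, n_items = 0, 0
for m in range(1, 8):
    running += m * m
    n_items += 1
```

Let's trace through this code step by step.

Initialize: running = 0
Initialize: n_items = 0
Entering loop: for m in range(1, 8):
After iteration 1: m = 1, running = 1, n_items = 1
After iteration 2: m = 2, running = 5, n_items = 2
After iteration 3: m = 3, running = 14, n_items = 3
After iteration 4: m = 4, running = 30, n_items = 4
After iteration 5: m = 5, running = 55, n_items = 5
After iteration 6: m = 6, running = 91, n_items = 6
After iteration 7: m = 7, running = 140, n_items = 7
Loop ends.

Final answer: 140, 7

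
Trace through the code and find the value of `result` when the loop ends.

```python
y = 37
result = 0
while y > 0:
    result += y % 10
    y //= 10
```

Let's trace through this code step by step.

Initialize: y = 37
Initialize: result = 0
Entering loop: while y > 0:
After iteration 1: y = 3, result = 7
After iteration 2: y = 0, result = 10
Loop ends.

Final answer: 10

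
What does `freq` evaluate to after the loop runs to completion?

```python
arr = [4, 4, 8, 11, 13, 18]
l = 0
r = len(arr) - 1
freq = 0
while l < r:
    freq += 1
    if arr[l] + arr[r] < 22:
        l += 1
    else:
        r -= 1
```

Let's trace through this code step by step.

Initialize: arr = [4, 4, 8, 11, 13, 18]
Initialize: l = 0
Initialize: r = 5
Initialize: freq = 0
Entering loop: while l < r:
After iteration 1: l = 0, r = 4, freq = 1
After iteration 2: l = 1, r = 4, freq = 2
After iteration 3: l = 2, r = 4, freq = 3
After iteration 4: l = 3, r = 4, freq = 4
After iteration 5: l = 3, r = 3, freq = 5
Loop ends.

Final answer: 5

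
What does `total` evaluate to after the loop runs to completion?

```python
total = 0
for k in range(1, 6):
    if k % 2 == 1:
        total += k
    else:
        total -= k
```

Let's trace through this code step by step.

Initialize: total = 0
Entering loop: for k in range(1, 6):
After iteration 1: k = 1, total = 1
After iteration 2: k = 2, total = -1
After iteration 3: k = 3, total = 2
After iteration 4: k = 4, total = -2
After iteration 5: k = 5, total = 3
Loop ends.

Final answer: 3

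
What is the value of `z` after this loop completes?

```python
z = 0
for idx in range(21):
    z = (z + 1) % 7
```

Let's trace through this code step by step.

Initialize: z = 0
Entering loop: for idx in range(21):
After iteration 1: idx = 0, z = 1
After iteration 2: idx = 1, z = 2
After iteration 3: idx = 2, z = 3
After iteration 4: idx = 3, z = 4
After iteration 5: idx = 4, z = 5
After iteration 6: idx = 5, z = 6
After iteration 7: idx = 6, z = 0
After iteration 8: idx = 7, z = 1
After iteration 9: idx = 8, z = 2
After iteration 10: idx = 9, z = 3
After iteration 11: idx = 10, z = 4
After iteration 12: idx = 11, z = 5
After iteration 13: idx = 12, z = 6
After iteration 14: idx = 13, z = 0
After iteration 15: idx = 14, z = 1
After iteration 16: idx = 15, z = 2
After iteration 17: idx = 16, z = 3
After iteration 18: idx = 17, z = 4
After iteration 19: idx = 18, z = 5
After iteration 20: idx = 19, z = 6
After iteration 21: idx = 20, z = 0
Loop ends.

Final answer: 0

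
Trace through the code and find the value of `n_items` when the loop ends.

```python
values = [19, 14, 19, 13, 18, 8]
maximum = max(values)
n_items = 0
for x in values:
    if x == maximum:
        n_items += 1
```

Let's trace through this code step by step.

Initialize: values = [19, 14, 19, 13, 18, 8]
Initialize: maximum = 19
Initialize: n_items = 0
Entering loop: for x in values:
After iteration 1: x = 19, n_items = 1
After iteration 2: x = 14, n_items = 1
After iteration 3: x = 19, n_items = 2
After iteration 4: x = 13, n_items = 2
After iteration 5: x = 18, n_items = 2
After iteration 6: x = 8, n_items = 2
Loop ends.

Final answer: 2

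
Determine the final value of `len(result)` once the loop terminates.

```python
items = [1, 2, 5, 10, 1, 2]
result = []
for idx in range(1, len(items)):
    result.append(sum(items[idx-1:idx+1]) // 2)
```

Let's trace through this code step by step.

Initialize: items = [1, 2, 5, 10, 1, 2]
Initialize: result = []
Entering loop: for idx in range(1, len(items)):
After iteration 1: idx = 1, result = [1]
After iteration 2: idx = 2, result = [1, 3]
After iteration 3: idx = 3, result = [1, 3, 7]
After iteration 4: idx = 4, result = [1, 3, 7, 5]
After iteration 5: idx = 5, result = [1, 3, 7, 5, 1]
Loop ends.
len(result) = 5

Final answer: 5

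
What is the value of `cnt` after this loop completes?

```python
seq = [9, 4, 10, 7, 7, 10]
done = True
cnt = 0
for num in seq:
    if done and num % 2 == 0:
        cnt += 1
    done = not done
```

Let's trace through this code step by step.

Initialize: seq = [9, 4, 10, 7, 7, 10]
Initialize: done = True
Initialize: cnt = 0
Entering loop: for num in seq:
After iteration 1: num = 9, done = False, cnt = 0
After iteration 2: num = 4, done = True, cnt = 0
After iteration 3: num = 10, done = False, cnt = 1
After iteration 4: num = 7, done = True, cnt = 1
After iteration 5: num = 7, done = False, cnt = 1
After iteration 6: num = 10, done = True, cnt = 1
Loop ends.

Final answer: 1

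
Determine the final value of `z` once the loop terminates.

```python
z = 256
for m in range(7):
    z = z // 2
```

Let's trace through this code step by step.

Initialize: z = 256
Entering loop: for m in range(7):
After iteration 1: m = 0, z = 128
After iteration 2: m = 1, z = 64
After iteration 3: m = 2, z = 32
After iteration 4: m = 3, z = 16
After iteration 5: m = 4, z = 8
After iteration 6: m = 5, z = 4
After iteration 7: m = 6, z = 2
Loop ends.

Final answer: 2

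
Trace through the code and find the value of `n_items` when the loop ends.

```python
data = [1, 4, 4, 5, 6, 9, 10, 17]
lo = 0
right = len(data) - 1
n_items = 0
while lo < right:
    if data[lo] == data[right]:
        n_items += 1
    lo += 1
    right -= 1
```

Let's trace through this code step by step.

Initialize: data = [1, 4, 4, 5, 6, 9, 10, 17]
Initialize: lo = 0
Initialize: right = 7
Initialize: n_items = 0
Entering loop: while lo < right:
After iteration 1: lo = 1, right = 6, n_items = 0
After iteration 2: lo = 2, right = 5, n_items = 0
After iteration 3: lo = 3, right = 4, n_items = 0
After iteration 4: lo = 4, right = 3, n_items = 0
Loop ends.

Final answer: 0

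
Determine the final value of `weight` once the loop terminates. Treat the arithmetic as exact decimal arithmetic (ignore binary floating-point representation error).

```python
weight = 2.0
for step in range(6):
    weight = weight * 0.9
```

Let's trace through this code step by step.

Initialize: weight = 2.0
Entering loop: for step in range(6):
After iteration 1: step = 0, weight = 1.8
After iteration 2: step = 1, weight = 1.62
After iteration 3: step = 2, weight = 1.458
After iteration 4: step = 3, weight = 1.3122
After iteration 5: step = 4, weight = 1.18098
After iteration 6: step = 5, weight = 1.062882
Loop ends.

Final answer: 1.062882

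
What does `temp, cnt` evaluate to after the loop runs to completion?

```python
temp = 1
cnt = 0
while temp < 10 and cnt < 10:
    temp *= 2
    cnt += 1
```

Let's trace through this code step by step.

Initialize: temp = 1
Initialize: cnt = 0
Entering loop: while temp < 10 and cnt < 10:
After iteration 1: temp = 2, cnt = 1
After iteration 2: temp = 4, cnt = 2
After iteration 3: temp = 8, cnt = 3
After iteration 4: temp = 16, cnt = 4
Loop ends.

Final answer: 16, 4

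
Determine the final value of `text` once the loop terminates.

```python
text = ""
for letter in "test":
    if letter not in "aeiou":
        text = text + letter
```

Let's trace through this code step by step.

Initialize: text = ''
Entering loop: for letter in "test":
After iteration 1: letter = 't', text = 't'
After iteration 2: letter = 'e', text = 't'
After iteration 3: letter = 's', text = 'ts'
After iteration 4: letter = 't', text = 'tst'
Loop ends.

Final answer: 'tst'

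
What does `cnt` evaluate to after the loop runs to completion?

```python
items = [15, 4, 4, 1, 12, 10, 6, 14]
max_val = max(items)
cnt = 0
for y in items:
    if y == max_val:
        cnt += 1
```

Let's trace through this code step by step.

Initialize: items = [15, 4, 4, 1, 12, 10, 6, 14]
Initialize: max_val = 15
Initialize: cnt = 0
Entering loop: for y in items:
After iteration 1: y = 15, cnt = 1
After iteration 2: y = 4, cnt = 1
After iteration 3: y = 4, cnt = 1
After iteration 4: y = 1, cnt = 1
After iteration 5: y = 12, cnt = 1
After iteration 6: y = 10, cnt = 1
After iteration 7: y = 6, cnt = 1
After iteration 8: y = 14, cnt = 1
Loop ends.

Final answer: 1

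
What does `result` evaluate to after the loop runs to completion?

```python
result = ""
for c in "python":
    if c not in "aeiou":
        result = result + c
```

Let's trace through this code step by step.

Initialize: result = ''
Entering loop: for c in "python":
After iteration 1: c = 'p', result = 'p'
After iteration 2: c = 'y', result = 'py'
After iteration 3: c = 't', result = 'pyt'
After iteration 4: c = 'h', result = 'pyth'
After iteration 5: c = 'o', result = 'pyth'
After iteration 6: c = 'n', result = 'pythn'
Loop ends.

Final answer: 'pythn'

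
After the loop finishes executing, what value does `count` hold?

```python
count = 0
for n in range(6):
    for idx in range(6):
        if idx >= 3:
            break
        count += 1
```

Let's trace through this code step by step.

Initialize: count = 0
Entering loop: for n in range(6):
After iteration 1: n = 0, count = 3
After iteration 2: n = 1, count = 6
After iteration 3: n = 2, count = 9
After iteration 4: n = 3, count = 12
After iteration 5: n = 4, count = 15
After iteration 6: n = 5, count = 18
Loop ends.

Final answer: 18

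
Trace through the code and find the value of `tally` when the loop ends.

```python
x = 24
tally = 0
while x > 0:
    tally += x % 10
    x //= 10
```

Let's trace through this code step by step.

Initialize: x = 24
Initialize: tally = 0
Entering loop: while x > 0:
After iteration 1: x = 2, tally = 4
After iteration 2: x = 0, tally = 6
Loop ends.

Final answer: 6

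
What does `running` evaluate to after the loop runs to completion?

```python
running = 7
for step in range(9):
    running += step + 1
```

Let's trace through this code step by step.

Initialize: running = 7
Entering loop: for step in range(9):
After iteration 1: step = 0, running = 8
After iteration 2: step = 1, running = 10
After iteration 3: step = 2, running = 13
After iteration 4: step = 3, running = 17
After iteration 5: step = 4, running = 22
After iteration 6: step = 5, running = 28
After iteration 7: step = 6, running = 35
After iteration 8: step = 7, running = 43
After iteration 9: step = 8, running = 52
Loop ends.

Final answer: 52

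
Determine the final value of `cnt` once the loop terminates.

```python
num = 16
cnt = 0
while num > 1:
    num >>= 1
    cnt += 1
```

Let's trace through this code step by step.

Initialize: num = 16
Initialize: cnt = 0
Entering loop: while num > 1:
After iteration 1: num = 8, cnt = 1
After iteration 2: num = 4, cnt = 2
After iteration 3: num = 2, cnt = 3
After iteration 4: num = 1, cnt = 4
Loop ends.

Final answer: 4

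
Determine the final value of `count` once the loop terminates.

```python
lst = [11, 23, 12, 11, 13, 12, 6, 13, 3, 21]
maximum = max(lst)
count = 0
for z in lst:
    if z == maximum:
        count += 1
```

Let's trace through this code step by step.

Initialize: lst = [11, 23, 12, 11, 13, 12, 6, 13, 3, 21]
Initialize: maximum = 23
Initialize: count = 0
Entering loop: for z in lst:
After iteration 1: z = 11, count = 0
After iteration 2: z = 23, count = 1
After iteration 3: z = 12, count = 1
After iteration 4: z = 11, count = 1
After iteration 5: z = 13, count = 1
After iteration 6: z = 12, count = 1
After iteration 7: z = 6, count = 1
After iteration 8: z = 13, count = 1
After iteration 9: z = 3, count = 1
After iteration 10: z = 21, count = 1
Loop ends.

Final answer: 1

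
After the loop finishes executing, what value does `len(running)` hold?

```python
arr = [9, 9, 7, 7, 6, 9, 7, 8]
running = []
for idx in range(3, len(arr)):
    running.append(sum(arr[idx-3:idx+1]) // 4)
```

Let's trace through this code step by step.

Initialize: arr = [9, 9, 7, 7, 6, 9, 7, 8]
Initialize: running = []
Entering loop: for idx in range(3, len(arr)):
After iteration 1: idx = 3, running = [8]
After iteration 2: idx = 4, running = [8, 7]
After iteration 3: idx = 5, running = [8, 7, 7]
After iteration 4: idx = 6, running = [8, 7, 7, 7]
After iteration 5: idx = 7, running = [8, 7, 7, 7, 7]
Loop ends.
len(running) = 5

Final answer: 5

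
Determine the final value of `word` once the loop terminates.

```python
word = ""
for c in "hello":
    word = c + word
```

Let's trace through this code step by step.

Initialize: word = ''
Entering loop: for c in "hello":
After iteration 1: c = 'h', word = 'h'
After iteration 2: c = 'e', word = 'eh'
After iteration 3: c = 'l', word = 'leh'
After iteration 4: c = 'l', word = 'lleh'
After iteration 5: c = 'o', word = 'olleh'
Loop ends.

Final answer: 'olleh'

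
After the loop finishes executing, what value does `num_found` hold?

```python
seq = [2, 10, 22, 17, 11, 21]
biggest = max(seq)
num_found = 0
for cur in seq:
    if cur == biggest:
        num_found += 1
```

Let's trace through this code step by step.

Initialize: seq = [2, 10, 22, 17, 11, 21]
Initialize: biggest = 22
Initialize: num_found = 0
Entering loop: for cur in seq:
After iteration 1: cur = 2, num_found = 0
After iteration 2: cur = 10, num_found = 0
After iteration 3: cur = 22, num_found = 1
After iteration 4: cur = 17, num_found = 1
After iteration 5: cur = 11, num_found = 1
After iteration 6: cur = 21, num_found = 1
Loop ends.

Final answer: 1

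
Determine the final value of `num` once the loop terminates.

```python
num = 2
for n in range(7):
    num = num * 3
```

Let's trace through this code step by step.

Initialize: num = 2
Entering loop: for n in range(7):
After iteration 1: n = 0, num = 6
After iteration 2: n = 1, num = 18
After iteration 3: n = 2, num = 54
After iteration 4: n = 3, num = 162
After iteration 5: n = 4, num = 486
After iteration 6: n = 5, num = 1458
After iteration 7: n = 6, num = 4374
Loop ends.

Final answer: 4374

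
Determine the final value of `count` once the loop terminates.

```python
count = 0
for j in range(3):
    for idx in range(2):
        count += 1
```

Let's trace through this code step by step.

Initialize: count = 0
Entering loop: for j in range(3):
After iteration 1: j = 0, count = 2
After iteration 2: j = 1, count = 4
After iteration 3: j = 2, count = 6
Loop ends.

Final answer: 6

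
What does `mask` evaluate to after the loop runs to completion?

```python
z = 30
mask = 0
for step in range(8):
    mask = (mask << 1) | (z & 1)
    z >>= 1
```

Let's trace through this code step by step.

Initialize: z = 30
Initialize: mask = 0
Entering loop: for step in range(8):
After iteration 1: step = 0, z = 15, mask = 0
After iteration 2: step = 1, z = 7, mask = 1
After iteration 3: step = 2, z = 3, mask = 3
After iteration 4: step = 3, z = 1, mask = 7
After iteration 5: step = 4, z = 0, mask = 15
After iteration 6: step = 5, z = 0, mask = 30
After iteration 7: step = 6, z = 0, mask = 60
After iteration 8: step = 7, z = 0, mask = 120
Loop ends.

Final answer: 120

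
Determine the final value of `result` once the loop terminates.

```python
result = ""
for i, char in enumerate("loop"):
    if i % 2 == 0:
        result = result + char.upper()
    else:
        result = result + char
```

Let's trace through this code step by step.

Initialize: result = ''
Entering loop: for i, char in enumerate("loop"):
After iteration 1: i = 0, char = 'l', result = 'L'
After iteration 2: i = 1, char = 'o', result = 'Lo'
After iteration 3: i = 2, char = 'o', result = 'LoO'
After iteration 4: i = 3, char = 'p', result = 'LoOp'
Loop ends.

Final answer: 'LoOp'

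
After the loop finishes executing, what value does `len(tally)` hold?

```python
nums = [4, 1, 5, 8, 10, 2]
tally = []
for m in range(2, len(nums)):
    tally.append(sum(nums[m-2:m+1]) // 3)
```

Let's trace through this code step by step.

Initialize: nums = [4, 1, 5, 8, 10, 2]
Initialize: tally = []
Entering loop: for m in range(2, len(nums)):
After iteration 1: m = 2, tally = [3]
After iteration 2: m = 3, tally = [3, 4]
After iteration 3: m = 4, tally = [3, 4, 7]
After iteration 4: m = 5, tally = [3, 4, 7, 6]
Loop ends.
len(tally) = 4

Final answer: 4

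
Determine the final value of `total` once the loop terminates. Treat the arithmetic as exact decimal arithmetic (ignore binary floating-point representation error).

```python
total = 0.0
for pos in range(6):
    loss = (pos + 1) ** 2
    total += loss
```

Let's trace through this code step by step.

Initialize: total = 0.0
Entering loop: for pos in range(6):
After iteration 1: pos = 0, total = 1.0, loss = 1
After iteration 2: pos = 1, total = 5.0, loss = 4
After iteration 3: pos = 2, total = 14.0, loss = 9
After iteration 4: pos = 3, total = 30.0, loss = 16
After iteration 5: pos = 4, total = 55.0, loss = 25
After iteration 6: pos = 5, total = 91.0, loss = 36
Loop ends.

Final answer: 91.0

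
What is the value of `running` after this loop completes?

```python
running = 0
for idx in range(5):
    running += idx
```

Let's trace through this code step by step.

Initialize: running = 0
Entering loop: for idx in range(5):
After iteration 1: idx = 0, running = 0
After iteration 2: idx = 1, running = 1
After iteration 3: idx = 2, running = 3
After iteration 4: idx = 3, running = 6
After iteration 5: idx = 4, running = 10
Loop ends.

Final answer: 10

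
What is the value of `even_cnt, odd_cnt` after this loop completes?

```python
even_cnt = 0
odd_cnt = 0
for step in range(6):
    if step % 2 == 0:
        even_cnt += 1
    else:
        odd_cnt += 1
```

Let's trace through this code step by step.

Initialize: even_cnt = 0
Initialize: odd_cnt = 0
Entering loop: for step in range(6):
After iteration 1: step = 0, even_cnt = 1, odd_cnt = 0
After iteration 2: step = 1, even_cnt = 1, odd_cnt = 1
After iteration 3: step = 2, even_cnt = 2, odd_cnt = 1
After iteration 4: step = 3, even_cnt = 2, odd_cnt = 2
After iteration 5: step = 4, even_cnt = 3, odd_cnt = 2
After iteration 6: step = 5, even_cnt = 3, odd_cnt = 3
Loop ends.

Final answer: 3, 3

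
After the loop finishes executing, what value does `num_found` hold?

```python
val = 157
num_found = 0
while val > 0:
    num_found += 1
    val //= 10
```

Let's trace through this code step by step.

Initialize: val = 157
Initialize: num_found = 0
Entering loop: while val > 0:
After iteration 1: val = 15, num_found = 1
After iteration 2: val = 1, num_found = 2
After iteration 3: val = 0, num_found = 3
Loop ends.

Final answer: 3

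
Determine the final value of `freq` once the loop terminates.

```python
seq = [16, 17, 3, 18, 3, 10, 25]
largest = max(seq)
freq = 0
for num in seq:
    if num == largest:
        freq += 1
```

Let's trace through this code step by step.

Initialize: seq = [16, 17, 3, 18, 3, 10, 25]
Initialize: largest = 25
Initialize: freq = 0
Entering loop: for num in seq:
After iteration 1: num = 16, freq = 0
After iteration 2: num = 17, freq = 0
After iteration 3: num = 3, freq = 0
After iteration 4: num = 18, freq = 0
After iteration 5: num = 3, freq = 0
After iteration 6: num = 10, freq = 0
After iteration 7: num = 25, freq = 1
Loop ends.

Final answer: 1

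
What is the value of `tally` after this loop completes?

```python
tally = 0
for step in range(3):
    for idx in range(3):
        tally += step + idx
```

Let's trace through this code step by step.

Initialize: tally = 0
Entering loop: for step in range(3):
After iteration 1: step = 0, tally = 3
After iteration 2: step = 1, tally = 9
After iteration 3: step = 2, tally = 18
Loop ends.

Final answer: 18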